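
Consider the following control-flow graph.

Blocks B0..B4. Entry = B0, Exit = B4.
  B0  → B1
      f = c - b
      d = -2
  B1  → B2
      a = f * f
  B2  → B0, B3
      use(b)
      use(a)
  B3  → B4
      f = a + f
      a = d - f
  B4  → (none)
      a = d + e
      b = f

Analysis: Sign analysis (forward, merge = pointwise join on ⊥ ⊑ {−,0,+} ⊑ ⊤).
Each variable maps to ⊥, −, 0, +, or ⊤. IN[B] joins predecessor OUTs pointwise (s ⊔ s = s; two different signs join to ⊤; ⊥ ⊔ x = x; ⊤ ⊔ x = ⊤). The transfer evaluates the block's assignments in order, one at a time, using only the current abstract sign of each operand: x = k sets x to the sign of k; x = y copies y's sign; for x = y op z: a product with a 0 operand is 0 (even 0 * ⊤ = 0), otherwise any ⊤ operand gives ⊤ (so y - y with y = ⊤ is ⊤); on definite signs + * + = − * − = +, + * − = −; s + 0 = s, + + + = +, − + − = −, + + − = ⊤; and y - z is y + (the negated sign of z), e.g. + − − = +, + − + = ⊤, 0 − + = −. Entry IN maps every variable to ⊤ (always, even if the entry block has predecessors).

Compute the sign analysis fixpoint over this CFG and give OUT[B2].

Answer: {a: ⊤, b: ⊤, c: ⊤, d: -, e: ⊤, f: ⊤}

Working:
Converged values:
  B0:  IN=(all ⊤)  OUT={d:-; rest ⊤}
  B1:  IN={d:-; rest ⊤}  OUT={d:-; rest ⊤}
  B2:  IN={d:-; rest ⊤}  OUT={d:-; rest ⊤}
  B3:  IN={d:-; rest ⊤}  OUT={d:-; rest ⊤}
  B4:  IN={d:-; rest ⊤}  OUT={d:-; rest ⊤}

Merge at B2: IN[B2] = OUT[B1] = {a: ⊤, b: ⊤, c: ⊤, d: -, e: ⊤, f: ⊤}
Applying B2's transfer function to that IN value gives OUT[B2] (row B2 above).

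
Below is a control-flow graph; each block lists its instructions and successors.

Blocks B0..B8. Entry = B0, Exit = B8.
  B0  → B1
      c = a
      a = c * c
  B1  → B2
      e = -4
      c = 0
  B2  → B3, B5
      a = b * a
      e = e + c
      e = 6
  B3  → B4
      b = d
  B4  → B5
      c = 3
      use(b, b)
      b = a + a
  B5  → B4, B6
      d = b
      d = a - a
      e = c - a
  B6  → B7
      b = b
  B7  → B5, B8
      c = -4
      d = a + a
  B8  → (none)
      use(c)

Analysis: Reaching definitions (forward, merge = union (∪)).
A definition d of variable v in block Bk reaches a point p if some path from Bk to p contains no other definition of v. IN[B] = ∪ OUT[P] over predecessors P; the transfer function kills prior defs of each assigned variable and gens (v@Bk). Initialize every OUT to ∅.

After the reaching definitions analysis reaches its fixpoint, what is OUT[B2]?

Answer: {a@B2, c@B1, e@B2}

Derivation:
Per-block solution:
  B0:   IN={}   OUT={a@B0, c@B0}
  B1:   IN={a@B0, c@B0}   OUT={a@B0, c@B1, e@B1}
  B2:   IN={a@B0, c@B1, e@B1}   OUT={a@B2, c@B1, e@B2}
  B3:   IN={a@B2, c@B1, e@B2}   OUT={a@B2, b@B3, c@B1, e@B2}
  B4:   IN={a@B2, b@B3, b@B4, b@B6, c@B1, c@B4, c@B7, d@B5, e@B2, e@B5}   OUT={a@B2, b@B4, c@B4, d@B5, e@B2, e@B5}
  B5:   IN={a@B2, b@B4, b@B6, c@B1, c@B4, c@B7, d@B5, d@B7, e@B2, e@B5}   OUT={a@B2, b@B4, b@B6, c@B1, c@B4, c@B7, d@B5, e@B5}
  B6:   IN={a@B2, b@B4, b@B6, c@B1, c@B4, c@B7, d@B5, e@B5}   OUT={a@B2, b@B6, c@B1, c@B4, c@B7, d@B5, e@B5}
  B7:   IN={a@B2, b@B6, c@B1, c@B4, c@B7, d@B5, e@B5}   OUT={a@B2, b@B6, c@B7, d@B7, e@B5}
  B8:   IN={a@B2, b@B6, c@B7, d@B7, e@B5}   OUT={a@B2, b@B6, c@B7, d@B7, e@B5}

Merge at B2: IN[B2] = OUT[B1] = {a@B0, c@B1, e@B1}
Applying B2's transfer function to that IN value gives OUT[B2] (row B2 above).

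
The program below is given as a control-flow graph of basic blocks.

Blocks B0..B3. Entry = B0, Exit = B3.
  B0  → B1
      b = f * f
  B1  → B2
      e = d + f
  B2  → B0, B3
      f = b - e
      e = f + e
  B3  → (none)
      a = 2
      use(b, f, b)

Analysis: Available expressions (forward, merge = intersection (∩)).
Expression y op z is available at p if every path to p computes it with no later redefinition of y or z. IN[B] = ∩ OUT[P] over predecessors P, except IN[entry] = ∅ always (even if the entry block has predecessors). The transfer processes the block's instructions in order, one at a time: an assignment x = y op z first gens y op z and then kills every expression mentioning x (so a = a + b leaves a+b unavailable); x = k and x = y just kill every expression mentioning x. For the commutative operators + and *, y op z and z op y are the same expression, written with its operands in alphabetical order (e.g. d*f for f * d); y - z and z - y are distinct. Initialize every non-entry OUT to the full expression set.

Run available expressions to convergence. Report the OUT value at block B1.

Converged values:
  B0:   IN={}   OUT={f*f}
  B1:   IN={f*f}   OUT={d+f, f*f}
  B2:   IN={d+f, f*f}   OUT={}
  B3:   IN={}   OUT={}

Merge at B1: IN[B1] = OUT[B0] = {f*f}
Applying B1's transfer function to that IN value gives OUT[B1] (row B1 above).

Answer: {d+f, f*f}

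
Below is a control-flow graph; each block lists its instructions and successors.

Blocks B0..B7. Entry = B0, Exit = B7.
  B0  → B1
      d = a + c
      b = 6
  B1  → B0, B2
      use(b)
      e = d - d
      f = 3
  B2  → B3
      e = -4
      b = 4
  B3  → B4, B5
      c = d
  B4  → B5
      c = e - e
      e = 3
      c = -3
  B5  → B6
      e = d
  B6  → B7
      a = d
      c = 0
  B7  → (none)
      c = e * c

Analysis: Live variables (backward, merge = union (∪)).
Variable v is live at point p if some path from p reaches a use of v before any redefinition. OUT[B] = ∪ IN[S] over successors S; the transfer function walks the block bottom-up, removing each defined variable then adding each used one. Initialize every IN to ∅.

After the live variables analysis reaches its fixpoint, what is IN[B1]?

Answer: {a, b, c, d}

Working:
Fixpoint table:
  B0:   IN={a, c}   OUT={a, b, c, d}
  B1:   IN={a, b, c, d}   OUT={a, c, d}
  B2:   IN={d}   OUT={d, e}
  B3:   IN={d, e}   OUT={d, e}
  B4:   IN={d, e}   OUT={d}
  B5:   IN={d}   OUT={d, e}
  B6:   IN={d, e}   OUT={c, e}
  B7:   IN={c, e}   OUT={}

Merge at B1: OUT[B1] = IN[B0] ⊔ IN[B2] = {a, c, d}
Applying B1's transfer function to that OUT value gives IN[B1] (row B1 above).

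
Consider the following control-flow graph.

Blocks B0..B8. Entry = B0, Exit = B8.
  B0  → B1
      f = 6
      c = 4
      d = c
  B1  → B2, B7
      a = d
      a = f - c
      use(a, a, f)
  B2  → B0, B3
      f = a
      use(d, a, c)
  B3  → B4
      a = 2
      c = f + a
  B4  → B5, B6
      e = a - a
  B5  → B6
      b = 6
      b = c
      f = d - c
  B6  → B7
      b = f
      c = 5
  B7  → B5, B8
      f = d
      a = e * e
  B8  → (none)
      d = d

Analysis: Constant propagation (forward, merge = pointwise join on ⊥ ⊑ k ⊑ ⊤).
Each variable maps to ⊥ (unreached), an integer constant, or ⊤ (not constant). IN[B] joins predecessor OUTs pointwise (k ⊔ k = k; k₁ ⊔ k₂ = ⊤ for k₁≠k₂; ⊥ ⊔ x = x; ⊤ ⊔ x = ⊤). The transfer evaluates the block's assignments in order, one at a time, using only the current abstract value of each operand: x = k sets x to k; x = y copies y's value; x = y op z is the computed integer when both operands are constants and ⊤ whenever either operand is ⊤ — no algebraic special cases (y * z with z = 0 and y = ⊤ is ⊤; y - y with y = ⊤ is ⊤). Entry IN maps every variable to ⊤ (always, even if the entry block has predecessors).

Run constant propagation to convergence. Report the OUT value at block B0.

Per-block solution:
  B0:   IN=(all ⊤)   OUT={c:4, d:4, f:6; rest ⊤}
  B1:   IN={c:4, d:4, f:6; rest ⊤}   OUT={a:2, c:4, d:4, f:6; rest ⊤}
  B2:   IN={a:2, c:4, d:4, f:6; rest ⊤}   OUT={a:2, c:4, d:4, f:2; rest ⊤}
  B3:   IN={a:2, c:4, d:4, f:2; rest ⊤}   OUT={a:2, c:4, d:4, f:2; rest ⊤}
  B4:   IN={a:2, c:4, d:4, f:2; rest ⊤}   OUT={a:2, c:4, d:4, e:0, f:2; rest ⊤}
  B5:   IN={d:4; rest ⊤}   OUT={d:4; rest ⊤}
  B6:   IN={d:4; rest ⊤}   OUT={c:5, d:4; rest ⊤}
  B7:   IN={d:4; rest ⊤}   OUT={d:4, f:4; rest ⊤}
  B8:   IN={d:4, f:4; rest ⊤}   OUT={d:4, f:4; rest ⊤}

Merge at B0 (entry node, so the boundary value (all ⊤) is joined with the incoming edge(s)): IN[B0] = (all ⊤) ⊔ OUT[B2] = {a: ⊤, b: ⊤, c: ⊤, d: ⊤, e: ⊤, f: ⊤}
Applying B0's transfer function to that IN value gives OUT[B0] (row B0 above).

Answer: {a: ⊤, b: ⊤, c: 4, d: 4, e: ⊤, f: 6}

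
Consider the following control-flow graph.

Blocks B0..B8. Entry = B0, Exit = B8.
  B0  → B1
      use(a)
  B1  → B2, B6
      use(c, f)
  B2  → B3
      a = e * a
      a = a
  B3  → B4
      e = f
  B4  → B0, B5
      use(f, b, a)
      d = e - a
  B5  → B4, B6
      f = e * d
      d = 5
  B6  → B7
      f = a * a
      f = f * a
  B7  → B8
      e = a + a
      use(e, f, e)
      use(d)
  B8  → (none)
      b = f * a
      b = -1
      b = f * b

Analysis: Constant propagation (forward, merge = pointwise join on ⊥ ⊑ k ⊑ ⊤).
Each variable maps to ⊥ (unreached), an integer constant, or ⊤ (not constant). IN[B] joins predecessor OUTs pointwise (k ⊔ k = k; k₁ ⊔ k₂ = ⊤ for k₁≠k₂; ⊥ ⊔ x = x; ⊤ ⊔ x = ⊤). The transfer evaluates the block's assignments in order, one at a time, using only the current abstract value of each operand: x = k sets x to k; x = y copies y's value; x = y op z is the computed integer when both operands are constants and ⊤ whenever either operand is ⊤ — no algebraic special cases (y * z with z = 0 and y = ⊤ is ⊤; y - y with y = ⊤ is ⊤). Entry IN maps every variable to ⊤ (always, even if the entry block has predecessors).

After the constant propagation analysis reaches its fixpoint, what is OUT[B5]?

Per-block solution:
  B0: | IN=(all ⊤) | OUT=(all ⊤)
  B1: | IN=(all ⊤) | OUT=(all ⊤)
  B2: | IN=(all ⊤) | OUT=(all ⊤)
  B3: | IN=(all ⊤) | OUT=(all ⊤)
  B4: | IN=(all ⊤) | OUT=(all ⊤)
  B5: | IN=(all ⊤) | OUT={d:5; rest ⊤}
  B6: | IN=(all ⊤) | OUT=(all ⊤)
  B7: | IN=(all ⊤) | OUT=(all ⊤)
  B8: | IN=(all ⊤) | OUT=(all ⊤)

Merge at B5: IN[B5] = OUT[B4] = {a: ⊤, b: ⊤, c: ⊤, d: ⊤, e: ⊤, f: ⊤}
Applying B5's transfer function to that IN value gives OUT[B5] (row B5 above).

Answer: {a: ⊤, b: ⊤, c: ⊤, d: 5, e: ⊤, f: ⊤}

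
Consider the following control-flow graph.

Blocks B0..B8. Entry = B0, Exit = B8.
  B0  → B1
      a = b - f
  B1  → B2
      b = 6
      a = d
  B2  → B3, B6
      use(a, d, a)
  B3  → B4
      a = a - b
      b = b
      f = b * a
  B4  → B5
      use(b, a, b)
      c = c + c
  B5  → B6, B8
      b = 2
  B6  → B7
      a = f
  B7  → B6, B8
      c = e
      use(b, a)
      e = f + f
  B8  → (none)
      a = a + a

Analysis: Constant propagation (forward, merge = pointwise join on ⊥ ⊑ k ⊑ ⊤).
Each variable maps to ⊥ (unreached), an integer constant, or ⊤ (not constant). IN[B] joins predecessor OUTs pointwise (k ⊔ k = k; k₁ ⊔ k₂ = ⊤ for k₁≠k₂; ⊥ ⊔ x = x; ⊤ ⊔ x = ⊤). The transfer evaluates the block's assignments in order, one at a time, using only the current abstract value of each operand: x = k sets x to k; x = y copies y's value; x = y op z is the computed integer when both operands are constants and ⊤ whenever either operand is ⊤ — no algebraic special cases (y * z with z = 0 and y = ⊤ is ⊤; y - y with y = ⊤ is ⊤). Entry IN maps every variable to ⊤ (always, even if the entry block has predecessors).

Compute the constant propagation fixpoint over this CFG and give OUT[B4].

Converged values:
  B0:  IN=(all ⊤)  OUT=(all ⊤)
  B1:  IN=(all ⊤)  OUT={b:6; rest ⊤}
  B2:  IN={b:6; rest ⊤}  OUT={b:6; rest ⊤}
  B3:  IN={b:6; rest ⊤}  OUT={b:6; rest ⊤}
  B4:  IN={b:6; rest ⊤}  OUT={b:6; rest ⊤}
  B5:  IN={b:6; rest ⊤}  OUT={b:2; rest ⊤}
  B6:  IN=(all ⊤)  OUT=(all ⊤)
  B7:  IN=(all ⊤)  OUT=(all ⊤)
  B8:  IN=(all ⊤)  OUT=(all ⊤)

Merge at B4: IN[B4] = OUT[B3] = {a: ⊤, b: 6, c: ⊤, d: ⊤, e: ⊤, f: ⊤}
Applying B4's transfer function to that IN value gives OUT[B4] (row B4 above).

Answer: {a: ⊤, b: 6, c: ⊤, d: ⊤, e: ⊤, f: ⊤}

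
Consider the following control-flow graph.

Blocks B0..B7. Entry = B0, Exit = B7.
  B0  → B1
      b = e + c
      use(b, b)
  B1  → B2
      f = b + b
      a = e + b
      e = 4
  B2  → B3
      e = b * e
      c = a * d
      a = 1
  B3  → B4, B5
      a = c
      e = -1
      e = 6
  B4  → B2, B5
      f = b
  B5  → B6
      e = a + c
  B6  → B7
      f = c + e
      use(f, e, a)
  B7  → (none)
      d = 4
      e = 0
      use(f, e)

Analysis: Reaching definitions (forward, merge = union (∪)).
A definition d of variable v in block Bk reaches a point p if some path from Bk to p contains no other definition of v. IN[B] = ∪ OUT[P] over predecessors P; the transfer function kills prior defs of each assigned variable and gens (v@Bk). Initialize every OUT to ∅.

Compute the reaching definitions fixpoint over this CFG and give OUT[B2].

Answer: {a@B2, b@B0, c@B2, e@B2, f@B1, f@B4}

Derivation:
Converged values:
  B0:  IN={}  OUT={b@B0}
  B1:  IN={b@B0}  OUT={a@B1, b@B0, e@B1, f@B1}
  B2:  IN={a@B1, a@B3, b@B0, c@B2, e@B1, e@B3, f@B1, f@B4}  OUT={a@B2, b@B0, c@B2, e@B2, f@B1, f@B4}
  B3:  IN={a@B2, b@B0, c@B2, e@B2, f@B1, f@B4}  OUT={a@B3, b@B0, c@B2, e@B3, f@B1, f@B4}
  B4:  IN={a@B3, b@B0, c@B2, e@B3, f@B1, f@B4}  OUT={a@B3, b@B0, c@B2, e@B3, f@B4}
  B5:  IN={a@B3, b@B0, c@B2, e@B3, f@B1, f@B4}  OUT={a@B3, b@B0, c@B2, e@B5, f@B1, f@B4}
  B6:  IN={a@B3, b@B0, c@B2, e@B5, f@B1, f@B4}  OUT={a@B3, b@B0, c@B2, e@B5, f@B6}
  B7:  IN={a@B3, b@B0, c@B2, e@B5, f@B6}  OUT={a@B3, b@B0, c@B2, d@B7, e@B7, f@B6}

Merge at B2: IN[B2] = OUT[B1] ⊔ OUT[B4] = {a@B1, a@B3, b@B0, c@B2, e@B1, e@B3, f@B1, f@B4}
Applying B2's transfer function to that IN value gives OUT[B2] (row B2 above).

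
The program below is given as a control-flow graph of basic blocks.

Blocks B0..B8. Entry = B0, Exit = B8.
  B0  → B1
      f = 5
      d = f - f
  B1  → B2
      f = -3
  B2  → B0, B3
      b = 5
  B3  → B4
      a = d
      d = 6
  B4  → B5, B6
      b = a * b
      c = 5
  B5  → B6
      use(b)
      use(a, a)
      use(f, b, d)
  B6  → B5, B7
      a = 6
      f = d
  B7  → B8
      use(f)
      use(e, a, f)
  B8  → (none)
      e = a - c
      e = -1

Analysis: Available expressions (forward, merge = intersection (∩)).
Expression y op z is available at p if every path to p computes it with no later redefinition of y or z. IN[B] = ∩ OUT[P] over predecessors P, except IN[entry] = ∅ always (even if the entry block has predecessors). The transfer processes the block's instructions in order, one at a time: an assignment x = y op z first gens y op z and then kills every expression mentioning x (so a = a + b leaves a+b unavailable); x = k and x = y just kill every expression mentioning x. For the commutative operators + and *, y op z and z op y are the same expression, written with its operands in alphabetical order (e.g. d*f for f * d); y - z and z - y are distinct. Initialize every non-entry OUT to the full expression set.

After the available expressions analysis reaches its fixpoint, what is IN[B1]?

Fixpoint table:
  B0: | IN={} | OUT={f-f}
  B1: | IN={f-f} | OUT={}
  B2: | IN={} | OUT={}
  B3: | IN={} | OUT={}
  B4: | IN={} | OUT={}
  B5: | IN={} | OUT={}
  B6: | IN={} | OUT={}
  B7: | IN={} | OUT={}
  B8: | IN={} | OUT={a-c}

Merge at B1: IN[B1] = OUT[B0] = {f-f}

Answer: {f-f}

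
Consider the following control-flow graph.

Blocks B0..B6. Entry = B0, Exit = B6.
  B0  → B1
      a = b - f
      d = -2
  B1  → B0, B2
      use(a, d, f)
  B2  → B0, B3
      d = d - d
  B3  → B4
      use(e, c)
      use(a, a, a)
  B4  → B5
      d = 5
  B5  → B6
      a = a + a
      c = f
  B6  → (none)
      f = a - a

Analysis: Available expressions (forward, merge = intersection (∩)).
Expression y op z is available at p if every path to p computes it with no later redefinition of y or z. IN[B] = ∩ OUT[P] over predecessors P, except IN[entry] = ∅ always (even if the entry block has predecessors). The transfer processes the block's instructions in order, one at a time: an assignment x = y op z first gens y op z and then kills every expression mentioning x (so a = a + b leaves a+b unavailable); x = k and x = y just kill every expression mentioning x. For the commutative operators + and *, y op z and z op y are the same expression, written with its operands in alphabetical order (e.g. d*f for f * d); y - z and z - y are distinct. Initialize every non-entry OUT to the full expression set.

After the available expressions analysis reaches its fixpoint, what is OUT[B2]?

Answer: {b-f}

Working:
Converged values:
  B0:   IN={}   OUT={b-f}
  B1:   IN={b-f}   OUT={b-f}
  B2:   IN={b-f}   OUT={b-f}
  B3:   IN={b-f}   OUT={b-f}
  B4:   IN={b-f}   OUT={b-f}
  B5:   IN={b-f}   OUT={b-f}
  B6:   IN={b-f}   OUT={a-a}

Merge at B2: IN[B2] = OUT[B1] = {b-f}
Applying B2's transfer function to that IN value gives OUT[B2] (row B2 above).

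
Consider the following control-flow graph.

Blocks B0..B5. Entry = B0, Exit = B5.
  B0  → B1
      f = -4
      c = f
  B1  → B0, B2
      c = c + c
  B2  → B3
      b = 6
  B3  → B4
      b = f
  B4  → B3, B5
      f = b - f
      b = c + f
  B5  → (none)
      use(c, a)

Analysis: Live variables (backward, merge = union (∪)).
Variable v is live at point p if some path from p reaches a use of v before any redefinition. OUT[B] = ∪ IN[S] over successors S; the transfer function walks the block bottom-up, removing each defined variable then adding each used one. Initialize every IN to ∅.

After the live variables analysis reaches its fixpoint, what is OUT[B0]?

Converged values:
  B0: | IN={a} | OUT={a, c, f}
  B1: | IN={a, c, f} | OUT={a, c, f}
  B2: | IN={a, c, f} | OUT={a, c, f}
  B3: | IN={a, c, f} | OUT={a, b, c, f}
  B4: | IN={a, b, c, f} | OUT={a, c, f}
  B5: | IN={a, c} | OUT={}

Merge at B0: OUT[B0] = IN[B1] = {a, c, f}

Answer: {a, c, f}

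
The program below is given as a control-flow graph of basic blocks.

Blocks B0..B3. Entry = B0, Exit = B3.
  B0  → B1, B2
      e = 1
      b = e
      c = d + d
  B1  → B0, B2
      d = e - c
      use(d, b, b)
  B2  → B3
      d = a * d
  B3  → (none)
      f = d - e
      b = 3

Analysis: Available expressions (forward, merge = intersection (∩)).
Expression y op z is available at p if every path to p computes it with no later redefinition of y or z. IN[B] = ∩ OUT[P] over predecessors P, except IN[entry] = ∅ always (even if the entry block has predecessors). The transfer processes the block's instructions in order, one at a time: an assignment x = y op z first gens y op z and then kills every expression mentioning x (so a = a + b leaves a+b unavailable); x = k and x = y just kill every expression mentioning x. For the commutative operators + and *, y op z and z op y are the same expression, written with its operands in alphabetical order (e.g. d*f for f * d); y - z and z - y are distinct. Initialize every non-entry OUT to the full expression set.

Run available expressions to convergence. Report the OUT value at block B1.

Answer: {e-c}

Working:
Fixpoint table:
  B0:  IN={}  OUT={d+d}
  B1:  IN={d+d}  OUT={e-c}
  B2:  IN={}  OUT={}
  B3:  IN={}  OUT={d-e}

Merge at B1: IN[B1] = OUT[B0] = {d+d}
Applying B1's transfer function to that IN value gives OUT[B1] (row B1 above).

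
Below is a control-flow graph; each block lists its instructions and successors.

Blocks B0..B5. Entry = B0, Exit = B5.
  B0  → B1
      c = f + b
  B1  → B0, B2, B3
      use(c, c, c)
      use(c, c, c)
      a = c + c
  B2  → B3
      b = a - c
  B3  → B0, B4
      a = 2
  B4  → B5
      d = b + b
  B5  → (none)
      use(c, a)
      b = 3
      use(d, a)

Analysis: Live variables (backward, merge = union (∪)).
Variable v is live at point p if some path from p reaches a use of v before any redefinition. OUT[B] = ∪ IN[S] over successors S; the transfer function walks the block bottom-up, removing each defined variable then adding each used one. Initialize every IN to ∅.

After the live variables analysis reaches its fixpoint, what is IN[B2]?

Converged values:
  B0: | IN={b, f} | OUT={b, c, f}
  B1: | IN={b, c, f} | OUT={a, b, c, f}
  B2: | IN={a, c, f} | OUT={b, c, f}
  B3: | IN={b, c, f} | OUT={a, b, c, f}
  B4: | IN={a, b, c} | OUT={a, c, d}
  B5: | IN={a, c, d} | OUT={}

Merge at B2: OUT[B2] = IN[B3] = {b, c, f}
Applying B2's transfer function to that OUT value gives IN[B2] (row B2 above).

Answer: {a, c, f}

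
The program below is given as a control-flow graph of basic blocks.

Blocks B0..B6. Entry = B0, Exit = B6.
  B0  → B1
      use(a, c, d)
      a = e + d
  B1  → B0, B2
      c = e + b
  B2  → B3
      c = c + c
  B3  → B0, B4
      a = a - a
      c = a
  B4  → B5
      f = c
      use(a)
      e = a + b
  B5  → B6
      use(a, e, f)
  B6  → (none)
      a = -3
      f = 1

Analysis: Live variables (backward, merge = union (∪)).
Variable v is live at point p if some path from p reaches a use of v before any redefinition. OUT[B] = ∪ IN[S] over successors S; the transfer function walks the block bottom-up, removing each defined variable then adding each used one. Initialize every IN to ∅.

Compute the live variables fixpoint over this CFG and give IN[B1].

Per-block solution:
  B0:  IN={a, b, c, d, e}  OUT={a, b, d, e}
  B1:  IN={a, b, d, e}  OUT={a, b, c, d, e}
  B2:  IN={a, b, c, d, e}  OUT={a, b, d, e}
  B3:  IN={a, b, d, e}  OUT={a, b, c, d, e}
  B4:  IN={a, b, c}  OUT={a, e, f}
  B5:  IN={a, e, f}  OUT={}
  B6:  IN={}  OUT={}

Merge at B1: OUT[B1] = IN[B0] ⊔ IN[B2] = {a, b, c, d, e}
Applying B1's transfer function to that OUT value gives IN[B1] (row B1 above).

Answer: {a, b, d, e}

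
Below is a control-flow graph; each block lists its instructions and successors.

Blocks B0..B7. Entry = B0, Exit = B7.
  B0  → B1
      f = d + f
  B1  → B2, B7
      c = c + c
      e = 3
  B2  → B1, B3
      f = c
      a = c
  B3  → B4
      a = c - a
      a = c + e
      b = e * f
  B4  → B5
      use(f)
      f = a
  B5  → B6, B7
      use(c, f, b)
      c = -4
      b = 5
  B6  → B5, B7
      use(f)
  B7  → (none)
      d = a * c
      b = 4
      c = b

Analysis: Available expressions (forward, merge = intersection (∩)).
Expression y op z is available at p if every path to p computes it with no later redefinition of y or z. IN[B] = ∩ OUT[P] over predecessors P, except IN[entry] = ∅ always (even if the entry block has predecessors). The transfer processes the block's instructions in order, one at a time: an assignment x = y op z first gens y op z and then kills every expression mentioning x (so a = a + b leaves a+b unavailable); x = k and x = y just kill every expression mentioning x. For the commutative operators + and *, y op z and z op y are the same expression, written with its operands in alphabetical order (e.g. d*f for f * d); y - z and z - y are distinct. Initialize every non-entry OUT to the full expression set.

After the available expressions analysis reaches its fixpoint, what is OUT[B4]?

Answer: {c+e}

Trace:
Per-block solution:
  B0:  IN={}  OUT={}
  B1:  IN={}  OUT={}
  B2:  IN={}  OUT={}
  B3:  IN={}  OUT={c+e, e*f}
  B4:  IN={c+e, e*f}  OUT={c+e}
  B5:  IN={}  OUT={}
  B6:  IN={}  OUT={}
  B7:  IN={}  OUT={}

Merge at B4: IN[B4] = OUT[B3] = {c+e, e*f}
Applying B4's transfer function to that IN value gives OUT[B4] (row B4 above).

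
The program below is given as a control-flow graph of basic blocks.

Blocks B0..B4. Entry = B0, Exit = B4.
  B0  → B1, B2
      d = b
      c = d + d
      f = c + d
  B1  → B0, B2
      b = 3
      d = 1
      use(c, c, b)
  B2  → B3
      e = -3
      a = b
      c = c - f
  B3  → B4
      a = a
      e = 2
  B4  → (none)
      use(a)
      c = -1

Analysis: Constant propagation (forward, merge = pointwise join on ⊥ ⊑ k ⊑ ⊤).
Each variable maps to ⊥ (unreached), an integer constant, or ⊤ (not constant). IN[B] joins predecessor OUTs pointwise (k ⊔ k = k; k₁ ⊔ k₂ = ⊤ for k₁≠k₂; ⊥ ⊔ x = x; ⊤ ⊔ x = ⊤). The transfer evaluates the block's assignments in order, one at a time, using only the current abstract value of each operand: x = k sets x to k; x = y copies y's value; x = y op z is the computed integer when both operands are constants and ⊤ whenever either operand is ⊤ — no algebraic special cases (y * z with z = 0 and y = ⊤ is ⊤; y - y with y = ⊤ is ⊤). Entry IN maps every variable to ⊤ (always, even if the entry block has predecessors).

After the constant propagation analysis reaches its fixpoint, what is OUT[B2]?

Answer: {a: ⊤, b: ⊤, c: ⊤, d: ⊤, e: -3, f: ⊤}

Derivation:
Per-block solution:
  B0:  IN=(all ⊤)  OUT=(all ⊤)
  B1:  IN=(all ⊤)  OUT={b:3, d:1; rest ⊤}
  B2:  IN=(all ⊤)  OUT={e:-3; rest ⊤}
  B3:  IN={e:-3; rest ⊤}  OUT={e:2; rest ⊤}
  B4:  IN={e:2; rest ⊤}  OUT={c:-1, e:2; rest ⊤}

Merge at B2: IN[B2] = OUT[B0] ⊔ OUT[B1] = {a: ⊤, b: ⊤, c: ⊤, d: ⊤, e: ⊤, f: ⊤}
Applying B2's transfer function to that IN value gives OUT[B2] (row B2 above).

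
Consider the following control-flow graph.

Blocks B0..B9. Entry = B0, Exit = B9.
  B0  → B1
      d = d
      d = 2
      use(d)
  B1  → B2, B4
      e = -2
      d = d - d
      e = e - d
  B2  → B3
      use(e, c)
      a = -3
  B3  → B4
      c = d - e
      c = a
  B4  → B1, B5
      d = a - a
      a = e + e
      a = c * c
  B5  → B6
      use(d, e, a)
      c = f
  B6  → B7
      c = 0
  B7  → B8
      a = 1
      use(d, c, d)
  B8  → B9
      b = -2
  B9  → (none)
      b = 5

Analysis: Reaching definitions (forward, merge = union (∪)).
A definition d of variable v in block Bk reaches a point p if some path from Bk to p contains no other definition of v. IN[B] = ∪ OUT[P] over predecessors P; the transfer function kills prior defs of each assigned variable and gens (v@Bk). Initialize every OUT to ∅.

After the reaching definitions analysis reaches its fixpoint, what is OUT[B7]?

Answer: {a@B7, c@B6, d@B4, e@B1}

Derivation:
Converged values:
  B0: | IN={} | OUT={d@B0}
  B1: | IN={a@B4, c@B3, d@B0, d@B4, e@B1} | OUT={a@B4, c@B3, d@B1, e@B1}
  B2: | IN={a@B4, c@B3, d@B1, e@B1} | OUT={a@B2, c@B3, d@B1, e@B1}
  B3: | IN={a@B2, c@B3, d@B1, e@B1} | OUT={a@B2, c@B3, d@B1, e@B1}
  B4: | IN={a@B2, a@B4, c@B3, d@B1, e@B1} | OUT={a@B4, c@B3, d@B4, e@B1}
  B5: | IN={a@B4, c@B3, d@B4, e@B1} | OUT={a@B4, c@B5, d@B4, e@B1}
  B6: | IN={a@B4, c@B5, d@B4, e@B1} | OUT={a@B4, c@B6, d@B4, e@B1}
  B7: | IN={a@B4, c@B6, d@B4, e@B1} | OUT={a@B7, c@B6, d@B4, e@B1}
  B8: | IN={a@B7, c@B6, d@B4, e@B1} | OUT={a@B7, b@B8, c@B6, d@B4, e@B1}
  B9: | IN={a@B7, b@B8, c@B6, d@B4, e@B1} | OUT={a@B7, b@B9, c@B6, d@B4, e@B1}

Merge at B7: IN[B7] = OUT[B6] = {a@B4, c@B6, d@B4, e@B1}
Applying B7's transfer function to that IN value gives OUT[B7] (row B7 above).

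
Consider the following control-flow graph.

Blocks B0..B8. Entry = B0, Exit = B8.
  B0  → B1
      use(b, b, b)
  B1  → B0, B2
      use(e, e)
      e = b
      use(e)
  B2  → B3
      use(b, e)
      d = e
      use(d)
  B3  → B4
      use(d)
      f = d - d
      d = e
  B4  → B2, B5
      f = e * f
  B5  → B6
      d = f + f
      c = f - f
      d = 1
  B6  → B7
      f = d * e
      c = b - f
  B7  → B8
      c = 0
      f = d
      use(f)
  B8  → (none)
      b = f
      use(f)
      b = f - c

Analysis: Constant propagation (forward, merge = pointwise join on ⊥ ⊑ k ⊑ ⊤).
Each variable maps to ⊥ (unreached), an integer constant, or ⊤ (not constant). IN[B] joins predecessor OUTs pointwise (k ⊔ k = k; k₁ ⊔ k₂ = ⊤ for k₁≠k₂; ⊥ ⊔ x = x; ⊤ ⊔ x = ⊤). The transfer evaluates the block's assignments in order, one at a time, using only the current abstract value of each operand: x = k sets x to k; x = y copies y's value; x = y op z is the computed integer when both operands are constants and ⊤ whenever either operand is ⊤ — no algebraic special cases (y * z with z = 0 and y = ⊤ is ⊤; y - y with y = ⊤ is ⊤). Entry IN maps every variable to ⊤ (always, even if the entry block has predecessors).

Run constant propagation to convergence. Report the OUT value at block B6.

Per-block solution:
  B0:   IN=(all ⊤)   OUT=(all ⊤)
  B1:   IN=(all ⊤)   OUT=(all ⊤)
  B2:   IN=(all ⊤)   OUT=(all ⊤)
  B3:   IN=(all ⊤)   OUT=(all ⊤)
  B4:   IN=(all ⊤)   OUT=(all ⊤)
  B5:   IN=(all ⊤)   OUT={d:1; rest ⊤}
  B6:   IN={d:1; rest ⊤}   OUT={d:1; rest ⊤}
  B7:   IN={d:1; rest ⊤}   OUT={c:0, d:1, f:1; rest ⊤}
  B8:   IN={c:0, d:1, f:1; rest ⊤}   OUT={b:1, c:0, d:1, f:1; rest ⊤}

Merge at B6: IN[B6] = OUT[B5] = {a: ⊤, b: ⊤, c: ⊤, d: 1, e: ⊤, f: ⊤}
Applying B6's transfer function to that IN value gives OUT[B6] (row B6 above).

Answer: {a: ⊤, b: ⊤, c: ⊤, d: 1, e: ⊤, f: ⊤}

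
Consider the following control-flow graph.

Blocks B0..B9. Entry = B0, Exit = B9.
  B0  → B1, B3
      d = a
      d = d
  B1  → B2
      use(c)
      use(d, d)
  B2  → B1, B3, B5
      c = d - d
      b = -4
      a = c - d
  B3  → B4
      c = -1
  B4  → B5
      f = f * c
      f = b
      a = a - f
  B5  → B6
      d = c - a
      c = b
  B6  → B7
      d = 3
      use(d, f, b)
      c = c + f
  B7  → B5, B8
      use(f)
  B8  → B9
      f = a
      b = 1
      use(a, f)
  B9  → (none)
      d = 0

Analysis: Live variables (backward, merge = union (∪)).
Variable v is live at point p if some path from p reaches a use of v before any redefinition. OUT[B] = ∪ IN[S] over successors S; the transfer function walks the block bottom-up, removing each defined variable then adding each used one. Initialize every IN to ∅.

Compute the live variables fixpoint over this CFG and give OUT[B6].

Per-block solution:
  B0: | IN={a, b, c, f} | OUT={a, b, c, d, f}
  B1: | IN={c, d, f} | OUT={d, f}
  B2: | IN={d, f} | OUT={a, b, c, d, f}
  B3: | IN={a, b, f} | OUT={a, b, c, f}
  B4: | IN={a, b, c, f} | OUT={a, b, c, f}
  B5: | IN={a, b, c, f} | OUT={a, b, c, f}
  B6: | IN={a, b, c, f} | OUT={a, b, c, f}
  B7: | IN={a, b, c, f} | OUT={a, b, c, f}
  B8: | IN={a} | OUT={}
  B9: | IN={} | OUT={}

Merge at B6: OUT[B6] = IN[B7] = {a, b, c, f}

Answer: {a, b, c, f}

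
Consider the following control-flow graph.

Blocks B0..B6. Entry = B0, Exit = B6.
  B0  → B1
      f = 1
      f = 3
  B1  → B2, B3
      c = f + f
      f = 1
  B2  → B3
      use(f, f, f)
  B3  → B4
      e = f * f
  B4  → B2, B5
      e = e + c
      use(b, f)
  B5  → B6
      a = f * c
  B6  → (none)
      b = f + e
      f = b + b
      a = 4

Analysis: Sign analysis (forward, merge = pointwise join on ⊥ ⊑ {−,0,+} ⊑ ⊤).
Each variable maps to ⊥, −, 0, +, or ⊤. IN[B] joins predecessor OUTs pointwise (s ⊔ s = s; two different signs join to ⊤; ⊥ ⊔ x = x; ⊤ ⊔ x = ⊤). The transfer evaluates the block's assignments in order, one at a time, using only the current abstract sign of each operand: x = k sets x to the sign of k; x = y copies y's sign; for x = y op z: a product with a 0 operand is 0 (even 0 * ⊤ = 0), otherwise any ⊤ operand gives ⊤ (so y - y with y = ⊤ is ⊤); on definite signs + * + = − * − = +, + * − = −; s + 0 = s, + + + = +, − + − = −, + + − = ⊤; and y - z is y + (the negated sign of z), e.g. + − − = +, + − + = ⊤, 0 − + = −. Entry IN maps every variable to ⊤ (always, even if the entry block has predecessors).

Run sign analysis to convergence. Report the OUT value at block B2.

Per-block solution:
  B0:   IN=(all ⊤)   OUT={f:+; rest ⊤}
  B1:   IN={f:+; rest ⊤}   OUT={c:+, f:+; rest ⊤}
  B2:   IN={c:+, f:+; rest ⊤}   OUT={c:+, f:+; rest ⊤}
  B3:   IN={c:+, f:+; rest ⊤}   OUT={c:+, e:+, f:+; rest ⊤}
  B4:   IN={c:+, e:+, f:+; rest ⊤}   OUT={c:+, e:+, f:+; rest ⊤}
  B5:   IN={c:+, e:+, f:+; rest ⊤}   OUT={a:+, c:+, e:+, f:+; rest ⊤}
  B6:   IN={a:+, c:+, e:+, f:+; rest ⊤}   OUT={a:+, b:+, c:+, e:+, f:+; rest ⊤}

Merge at B2: IN[B2] = OUT[B1] ⊔ OUT[B4] = {a: ⊤, b: ⊤, c: +, d: ⊤, e: ⊤, f: +}
Applying B2's transfer function to that IN value gives OUT[B2] (row B2 above).

Answer: {a: ⊤, b: ⊤, c: +, d: ⊤, e: ⊤, f: +}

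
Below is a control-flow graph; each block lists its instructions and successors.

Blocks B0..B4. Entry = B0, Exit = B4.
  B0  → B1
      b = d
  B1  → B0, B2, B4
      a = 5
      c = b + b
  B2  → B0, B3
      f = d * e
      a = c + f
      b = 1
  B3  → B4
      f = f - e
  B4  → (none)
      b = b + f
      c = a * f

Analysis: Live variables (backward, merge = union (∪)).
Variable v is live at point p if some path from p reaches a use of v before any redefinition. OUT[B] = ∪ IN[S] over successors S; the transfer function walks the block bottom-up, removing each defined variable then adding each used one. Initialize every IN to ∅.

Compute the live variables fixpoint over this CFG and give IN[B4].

Converged values:
  B0: | IN={d, e, f} | OUT={b, d, e, f}
  B1: | IN={b, d, e, f} | OUT={a, b, c, d, e, f}
  B2: | IN={c, d, e} | OUT={a, b, d, e, f}
  B3: | IN={a, b, e, f} | OUT={a, b, f}
  B4: | IN={a, b, f} | OUT={}

B4 is the boundary node: OUT[B4] = {}
Applying B4's transfer function to that OUT value gives IN[B4] (row B4 above).

Answer: {a, b, f}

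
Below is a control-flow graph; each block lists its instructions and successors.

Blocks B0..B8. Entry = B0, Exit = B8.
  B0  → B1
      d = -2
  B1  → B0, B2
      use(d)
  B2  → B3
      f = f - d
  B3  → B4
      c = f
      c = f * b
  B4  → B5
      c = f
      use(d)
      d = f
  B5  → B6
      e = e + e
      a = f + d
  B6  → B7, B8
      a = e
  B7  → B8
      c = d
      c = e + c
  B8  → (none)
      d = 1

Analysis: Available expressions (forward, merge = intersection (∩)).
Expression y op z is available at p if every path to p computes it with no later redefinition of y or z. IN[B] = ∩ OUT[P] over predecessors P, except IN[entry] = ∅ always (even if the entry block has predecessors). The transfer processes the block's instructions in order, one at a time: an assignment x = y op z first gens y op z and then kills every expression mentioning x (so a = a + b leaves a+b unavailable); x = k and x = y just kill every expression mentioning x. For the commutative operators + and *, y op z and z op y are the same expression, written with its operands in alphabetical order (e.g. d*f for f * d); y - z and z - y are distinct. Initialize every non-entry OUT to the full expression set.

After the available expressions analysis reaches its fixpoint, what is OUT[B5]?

Answer: {b*f, d+f}

Derivation:
Per-block solution:
  B0: | IN={} | OUT={}
  B1: | IN={} | OUT={}
  B2: | IN={} | OUT={}
  B3: | IN={} | OUT={b*f}
  B4: | IN={b*f} | OUT={b*f}
  B5: | IN={b*f} | OUT={b*f, d+f}
  B6: | IN={b*f, d+f} | OUT={b*f, d+f}
  B7: | IN={b*f, d+f} | OUT={b*f, d+f}
  B8: | IN={b*f, d+f} | OUT={b*f}

Merge at B5: IN[B5] = OUT[B4] = {b*f}
Applying B5's transfer function to that IN value gives OUT[B5] (row B5 above).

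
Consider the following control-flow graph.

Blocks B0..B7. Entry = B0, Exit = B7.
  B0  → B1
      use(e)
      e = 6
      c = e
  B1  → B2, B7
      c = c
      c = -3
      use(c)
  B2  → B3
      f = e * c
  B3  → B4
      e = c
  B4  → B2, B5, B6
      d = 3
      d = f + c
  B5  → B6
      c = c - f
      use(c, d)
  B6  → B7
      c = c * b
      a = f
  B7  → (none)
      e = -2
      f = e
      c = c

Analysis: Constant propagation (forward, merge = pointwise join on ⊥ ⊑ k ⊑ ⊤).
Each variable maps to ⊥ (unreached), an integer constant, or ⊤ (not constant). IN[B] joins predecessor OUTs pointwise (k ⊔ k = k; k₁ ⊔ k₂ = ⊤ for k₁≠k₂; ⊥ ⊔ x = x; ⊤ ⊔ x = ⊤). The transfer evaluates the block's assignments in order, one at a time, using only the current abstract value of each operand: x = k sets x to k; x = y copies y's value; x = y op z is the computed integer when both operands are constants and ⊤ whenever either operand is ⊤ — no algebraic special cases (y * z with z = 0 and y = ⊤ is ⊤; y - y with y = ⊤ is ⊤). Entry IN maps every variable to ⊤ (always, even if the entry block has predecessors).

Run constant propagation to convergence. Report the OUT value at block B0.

Converged values:
  B0: | IN=(all ⊤) | OUT={c:6, e:6; rest ⊤}
  B1: | IN={c:6, e:6; rest ⊤} | OUT={c:-3, e:6; rest ⊤}
  B2: | IN={c:-3; rest ⊤} | OUT={c:-3; rest ⊤}
  B3: | IN={c:-3; rest ⊤} | OUT={c:-3, e:-3; rest ⊤}
  B4: | IN={c:-3, e:-3; rest ⊤} | OUT={c:-3, e:-3; rest ⊤}
  B5: | IN={c:-3, e:-3; rest ⊤} | OUT={e:-3; rest ⊤}
  B6: | IN={e:-3; rest ⊤} | OUT={e:-3; rest ⊤}
  B7: | IN=(all ⊤) | OUT={e:-2, f:-2; rest ⊤}

B0 is the boundary node: IN[B0] = {a: ⊤, b: ⊤, c: ⊤, d: ⊤, e: ⊤, f: ⊤}
Applying B0's transfer function to that IN value gives OUT[B0] (row B0 above).

Answer: {a: ⊤, b: ⊤, c: 6, d: ⊤, e: 6, f: ⊤}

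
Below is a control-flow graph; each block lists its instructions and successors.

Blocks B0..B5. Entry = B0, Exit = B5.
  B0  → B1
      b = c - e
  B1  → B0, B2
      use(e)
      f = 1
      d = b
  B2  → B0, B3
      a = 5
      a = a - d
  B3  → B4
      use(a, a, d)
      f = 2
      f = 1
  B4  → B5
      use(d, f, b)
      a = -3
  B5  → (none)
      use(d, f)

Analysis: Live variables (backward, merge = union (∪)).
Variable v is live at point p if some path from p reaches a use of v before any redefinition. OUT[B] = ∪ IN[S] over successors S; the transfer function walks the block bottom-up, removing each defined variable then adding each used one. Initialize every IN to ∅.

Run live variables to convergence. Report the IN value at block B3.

Converged values:
  B0:  IN={c, e}  OUT={b, c, e}
  B1:  IN={b, c, e}  OUT={b, c, d, e}
  B2:  IN={b, c, d, e}  OUT={a, b, c, d, e}
  B3:  IN={a, b, d}  OUT={b, d, f}
  B4:  IN={b, d, f}  OUT={d, f}
  B5:  IN={d, f}  OUT={}

Merge at B3: OUT[B3] = IN[B4] = {b, d, f}
Applying B3's transfer function to that OUT value gives IN[B3] (row B3 above).

Answer: {a, b, d}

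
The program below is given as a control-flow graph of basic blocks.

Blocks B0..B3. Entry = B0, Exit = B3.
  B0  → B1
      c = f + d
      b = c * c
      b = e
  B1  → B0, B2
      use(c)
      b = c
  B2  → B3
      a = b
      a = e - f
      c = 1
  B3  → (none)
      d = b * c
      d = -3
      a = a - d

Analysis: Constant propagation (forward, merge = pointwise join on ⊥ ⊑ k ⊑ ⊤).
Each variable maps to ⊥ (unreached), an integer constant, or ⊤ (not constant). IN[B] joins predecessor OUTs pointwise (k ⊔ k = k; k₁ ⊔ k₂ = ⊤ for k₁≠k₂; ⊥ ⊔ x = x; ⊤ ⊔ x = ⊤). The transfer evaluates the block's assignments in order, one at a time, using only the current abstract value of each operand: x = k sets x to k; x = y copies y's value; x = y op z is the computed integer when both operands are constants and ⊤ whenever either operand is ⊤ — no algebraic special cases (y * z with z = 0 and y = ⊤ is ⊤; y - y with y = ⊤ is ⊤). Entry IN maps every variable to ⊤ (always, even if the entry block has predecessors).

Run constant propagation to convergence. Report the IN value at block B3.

Answer: {a: ⊤, b: ⊤, c: 1, d: ⊤, e: ⊤, f: ⊤}

Derivation:
Per-block solution:
  B0:   IN=(all ⊤)   OUT=(all ⊤)
  B1:   IN=(all ⊤)   OUT=(all ⊤)
  B2:   IN=(all ⊤)   OUT={c:1; rest ⊤}
  B3:   IN={c:1; rest ⊤}   OUT={c:1, d:-3; rest ⊤}

Merge at B3: IN[B3] = OUT[B2] = {a: ⊤, b: ⊤, c: 1, d: ⊤, e: ⊤, f: ⊤}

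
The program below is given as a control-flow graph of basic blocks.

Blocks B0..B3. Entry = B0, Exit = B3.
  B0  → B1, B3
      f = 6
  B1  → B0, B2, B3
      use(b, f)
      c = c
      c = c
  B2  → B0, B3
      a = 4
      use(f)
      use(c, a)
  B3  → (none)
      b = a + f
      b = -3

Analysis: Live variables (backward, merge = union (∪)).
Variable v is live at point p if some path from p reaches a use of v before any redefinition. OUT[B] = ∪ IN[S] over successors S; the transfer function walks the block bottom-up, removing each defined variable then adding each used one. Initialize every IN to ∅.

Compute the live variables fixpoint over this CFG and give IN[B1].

Answer: {a, b, c, f}

Trace:
Converged values:
  B0:  IN={a, b, c}  OUT={a, b, c, f}
  B1:  IN={a, b, c, f}  OUT={a, b, c, f}
  B2:  IN={b, c, f}  OUT={a, b, c, f}
  B3:  IN={a, f}  OUT={}

Merge at B1: OUT[B1] = IN[B0] ⊔ IN[B2] ⊔ IN[B3] = {a, b, c, f}
Applying B1's transfer function to that OUT value gives IN[B1] (row B1 above).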